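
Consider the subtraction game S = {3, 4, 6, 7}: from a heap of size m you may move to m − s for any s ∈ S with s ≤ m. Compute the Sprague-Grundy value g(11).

0

Build the Grundy sequence with g(k) = mex{g(k−s) : s ∈ {3, 4, 6, 7}, s ≤ k}:
k:     0  1  2  3  4  5  6  7  8  9 10 11
g(k):  0  0  0  1  1  1  2  2  2  3  0  0
So g(11) = 0.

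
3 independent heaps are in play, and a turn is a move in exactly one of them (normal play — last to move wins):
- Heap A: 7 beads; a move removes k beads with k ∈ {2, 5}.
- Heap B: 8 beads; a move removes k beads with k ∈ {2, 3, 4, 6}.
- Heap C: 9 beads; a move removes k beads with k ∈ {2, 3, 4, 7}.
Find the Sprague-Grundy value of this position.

Build the Grundy sequence for heap A with g(k) = mex{g(k−s) : s ∈ {2, 5}, s ≤ k}:
k:     0  1  2  3  4  5  6  7
g(k):  0  0  1  1  0  2  1  0
So g(7) = 0.
Grundy values for heap B (subtraction set {2, 3, 4, 6}):
k:     0  1  2  3  4  5  6  7  8
g(k):  0  0  1  1  2  2  3  3  0
So g(8) = 0.
Build the Grundy sequence for heap C with g(k) = mex{g(k−s) : s ∈ {2, 3, 4, 7}, s ≤ k}:
k:     0  1  2  3  4  5  6  7  8  9
g(k):  0  0  1  1  2  2  0  3  1  4
So g(9) = 4.
By the Sprague-Grundy theorem, the Grundy value of a sum of independent games is the XOR of the component values.
Combined value = 0 XOR 0 XOR 4 = 4.

4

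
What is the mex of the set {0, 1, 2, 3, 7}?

4

The values 0, 1, 2, 3 are all present; 4 is the first non-negative integer missing from the set.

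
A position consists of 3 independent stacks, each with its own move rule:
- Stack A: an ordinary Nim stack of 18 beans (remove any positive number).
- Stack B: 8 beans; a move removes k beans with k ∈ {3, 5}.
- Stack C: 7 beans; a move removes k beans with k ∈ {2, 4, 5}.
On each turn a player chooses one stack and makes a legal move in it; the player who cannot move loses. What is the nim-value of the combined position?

18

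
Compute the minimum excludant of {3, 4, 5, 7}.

0 is not in the set, so the mex is 0.

0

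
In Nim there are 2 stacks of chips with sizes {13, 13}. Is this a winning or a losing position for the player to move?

Compute the nim-sum pairwise:
13 ⊕ 13 = 0
The nim-sum is 0, so this is a P-position: the player to move is in a losing position under optimal play.

Losing position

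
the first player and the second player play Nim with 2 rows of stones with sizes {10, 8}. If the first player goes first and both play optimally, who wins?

Write each in binary and XOR column by column:
  1010  (10)
  1000  (8)
  ----
  0010  (2)
The nim-sum is 2 ≠ 0, so this is an N-position: the player to move can win; the first player has a winning move.

the first player wins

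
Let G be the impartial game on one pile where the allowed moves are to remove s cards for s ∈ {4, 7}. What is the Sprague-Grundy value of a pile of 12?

0

Compute g(0), g(1), … for moves {4, 7}:
k:     0  1  2  3  4  5  6  7  8  9 10 11 12
g(k):  0  0  0  0  1  1  1  1  2  2  2  0  0
So g(12) = 0.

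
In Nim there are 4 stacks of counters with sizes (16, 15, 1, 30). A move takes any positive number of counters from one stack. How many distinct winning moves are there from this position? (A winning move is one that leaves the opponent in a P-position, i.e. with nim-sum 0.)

0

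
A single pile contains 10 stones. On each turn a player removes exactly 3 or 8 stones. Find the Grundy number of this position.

Grundy values for subtraction set {3, 8}:
g(0) = mex{} = 0
g(1) = mex{} = 0
g(2) = mex{} = 0
g(3) = mex{0} = 1
g(4) = mex{0} = 1
g(5) = mex{0} = 1
g(6) = mex{1} = 0
g(7) = mex{1} = 0
g(8) = mex{0,1} = 2
g(9) = mex{0} = 1
g(10) = mex{0} = 1
So g(10) = 1.

1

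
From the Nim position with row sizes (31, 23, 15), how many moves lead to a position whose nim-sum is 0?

Bitwise XOR of the heap sizes:
  11111  (31)
  10111  (23)
  01111  (15)
  -----
  00111  (7)
The overall nim-sum is X = 7. A row of size p has a winning move iff p XOR X < p (reduce it to p XOR X).
  31: 31 XOR 7 = 24 < 31 — winning move (to 24).
  23: 23 XOR 7 = 16 < 23 — winning move (to 16).
  15: 15 XOR 7 = 8 < 15 — winning move (to 8).
That gives 3 winning moves.

3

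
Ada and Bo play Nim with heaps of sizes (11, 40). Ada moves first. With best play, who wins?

Bitwise XOR of the heap sizes:
  001011  (11)
  101000  (40)
  ------
  100011  (35)
The nim-sum is 35 ≠ 0, so this is an N-position: the player to move can win; Ada has a winning move.

Ada wins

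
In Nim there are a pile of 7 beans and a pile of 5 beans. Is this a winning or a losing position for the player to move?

Compute the nim-sum pairwise:
7 XOR 5 = 2
The nim-sum is 2 ≠ 0, so this is an N-position: the player to move can win.

Winning position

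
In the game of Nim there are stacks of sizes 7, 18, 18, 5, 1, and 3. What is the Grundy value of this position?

Compute the nim-sum pairwise:
7 ^ 18 = 21
21 ^ 18 = 7
7 ^ 5 = 2
2 ^ 1 = 3
3 ^ 3 = 0

0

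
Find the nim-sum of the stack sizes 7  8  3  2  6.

Bitwise XOR of the heap sizes:
  0111  (7)
  1000  (8)
  0011  (3)
  0010  (2)
  0110  (6)
  ----
  1000  (8)

8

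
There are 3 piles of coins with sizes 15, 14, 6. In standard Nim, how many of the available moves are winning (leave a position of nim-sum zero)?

3

Nim-sum: 15 ⊕ 14 ⊕ 6 = 7.
The overall nim-sum is X = 7. A pile of size p has a winning move iff p XOR X < p (reduce it to p XOR X).
  15: 15 XOR 7 = 8 < 15 — winning move (to 8).
  14: 14 XOR 7 = 9 < 14 — winning move (to 9).
  6: 6 XOR 7 = 1 < 6 — winning move (to 1).
That gives 3 winning moves.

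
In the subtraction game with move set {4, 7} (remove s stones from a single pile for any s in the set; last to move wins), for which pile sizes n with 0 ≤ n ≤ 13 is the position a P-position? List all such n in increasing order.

0, 1, 2, 3, 11, 12, 13

Build the Grundy sequence with g(k) = mex{g(k−s) : s ∈ {4, 7}, s ≤ k}:
g(0) = mex{} = 0
g(1) = mex{} = 0
g(2) = mex{} = 0
g(3) = mex{} = 0
g(4) = mex{0} = 1
g(5) = mex{0} = 1
g(6) = mex{0} = 1
g(7) = mex{0} = 1
g(8) = mex{0,1} = 2
g(9) = mex{0,1} = 2
g(10) = mex{0,1} = 2
g(11) = mex{1} = 0
g(12) = mex{1,2} = 0
g(13) = mex{1,2} = 0
The P-positions (g = 0) in 0..13 are 0, 1, 2, 3, 11, 12, 13.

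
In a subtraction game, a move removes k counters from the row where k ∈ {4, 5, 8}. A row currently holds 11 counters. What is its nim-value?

2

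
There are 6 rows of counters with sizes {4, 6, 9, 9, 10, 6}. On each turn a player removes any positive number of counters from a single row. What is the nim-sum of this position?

Write each in binary and XOR column by column:
  0100  (4)
  0110  (6)
  1001  (9)
  1001  (9)
  1010  (10)
  0110  (6)
  ----
  1110  (14)

14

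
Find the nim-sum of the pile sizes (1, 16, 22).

Bitwise XOR of the heap sizes:
  00001  (1)
  10000  (16)
  10110  (22)
  -----
  00111  (7)

7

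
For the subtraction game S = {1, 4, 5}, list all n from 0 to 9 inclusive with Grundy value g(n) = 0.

0, 2, 8

Build the Grundy sequence with g(k) = mex{g(k−s) : s ∈ {1, 4, 5}, s ≤ k}:
k:     0  1  2  3  4  5  6  7  8  9
g(k):  0  1  0  1  2  3  2  3  0  1
The P-positions (g = 0) in 0..9 are 0, 2, 8.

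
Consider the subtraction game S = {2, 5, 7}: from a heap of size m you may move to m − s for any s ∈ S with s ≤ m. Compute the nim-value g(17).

2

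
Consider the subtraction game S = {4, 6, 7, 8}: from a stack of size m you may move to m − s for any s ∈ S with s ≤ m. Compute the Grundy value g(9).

2

Build the Grundy sequence with g(k) = mex{g(k−s) : s ∈ {4, 6, 7, 8}, s ≤ k}:
k:     0  1  2  3  4  5  6  7  8  9
g(k):  0  0  0  0  1  1  1  1  2  2
So g(9) = 2.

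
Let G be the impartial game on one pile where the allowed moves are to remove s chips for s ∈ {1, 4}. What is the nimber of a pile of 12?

0

Compute g(0), g(1), … for moves {1, 4}:
g(0) = mex{} = 0
g(1) = mex{0} = 1
g(2) = mex{1} = 0
g(3) = mex{0} = 1
g(4) = mex{0,1} = 2
g(5) = mex{1,2} = 0
g(6) = mex{0} = 1
g(7) = mex{1} = 0
g(8) = mex{0,2} = 1
g(9) = mex{0,1} = 2
g(10) = mex{1,2} = 0
g(11) = mex{0} = 1
g(12) = mex{1} = 0
So g(12) = 0.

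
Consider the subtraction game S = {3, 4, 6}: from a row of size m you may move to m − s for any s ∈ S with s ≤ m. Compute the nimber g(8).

2

Build the Grundy sequence with g(k) = mex{g(k−s) : s ∈ {3, 4, 6}, s ≤ k}:
k:     0  1  2  3  4  5  6  7  8
g(k):  0  0  0  1  1  1  2  2  2
So g(8) = 2.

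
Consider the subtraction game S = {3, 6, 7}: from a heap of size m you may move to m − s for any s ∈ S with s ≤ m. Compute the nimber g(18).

2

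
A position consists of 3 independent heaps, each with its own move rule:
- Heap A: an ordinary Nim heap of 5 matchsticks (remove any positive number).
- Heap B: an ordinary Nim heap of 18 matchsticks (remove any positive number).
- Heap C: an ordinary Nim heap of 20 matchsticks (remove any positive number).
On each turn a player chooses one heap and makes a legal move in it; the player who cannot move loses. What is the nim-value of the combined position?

Heap A is a plain Nim heap of size 5, so its Grundy value is 5.
Heap B is a plain Nim heap of size 18, so its Grundy value is 18.
Heap C is a plain Nim heap of size 20, so its Grundy value is 20.
The value of a disjunctive sum is the nim-sum of the parts.
Combined value = 5 XOR 18 XOR 20 = 3.

3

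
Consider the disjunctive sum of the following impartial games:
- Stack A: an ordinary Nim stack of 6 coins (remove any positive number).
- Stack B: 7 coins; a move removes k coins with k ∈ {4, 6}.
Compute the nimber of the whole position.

Stack A is a plain Nim stack of size 6, so its Grundy value is 6.
For stack B, compute g(0), g(1), … with moves {4, 6}:
k:     0  1  2  3  4  5  6  7
g(k):  0  0  0  0  1  1  1  1
So g(7) = 1.
The value of a disjunctive sum is the nim-sum of the parts.
Combined value = 6 ⊕ 1 = 7.

7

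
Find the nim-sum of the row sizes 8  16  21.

13

In binary:
  01000  (8)
  10000  (16)
  10101  (21)
  -----
  01101  (13)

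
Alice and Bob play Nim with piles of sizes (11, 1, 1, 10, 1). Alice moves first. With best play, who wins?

Bob wins

Bitwise XOR of the heap sizes:
  1011  (11)
  0001  (1)
  0001  (1)
  1010  (10)
  0001  (1)
  ----
  0000  (0)
The nim-sum is 0, so this is a P-position: the player to move is in a losing position under optimal play; Alice is about to move from it and so loses — Bob wins.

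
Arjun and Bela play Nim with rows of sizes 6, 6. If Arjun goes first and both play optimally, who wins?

Bela wins

Bitwise XOR of the heap sizes:
  110  (6)
  110  (6)
  ---
  000  (0)
The nim-sum is 0, so this is a P-position: the player to move is in a losing position under optimal play; Arjun is about to move from it and so loses — Bela wins.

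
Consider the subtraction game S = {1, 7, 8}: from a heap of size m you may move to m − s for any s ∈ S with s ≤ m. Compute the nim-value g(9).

3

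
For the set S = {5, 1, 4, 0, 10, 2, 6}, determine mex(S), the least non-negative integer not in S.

The values 0, 1, 2 are all present; 3 is the first non-negative integer missing from the set.

3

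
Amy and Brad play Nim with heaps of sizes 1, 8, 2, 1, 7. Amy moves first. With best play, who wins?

Write each in binary and XOR column by column:
  0001  (1)
  1000  (8)
  0010  (2)
  0001  (1)
  0111  (7)
  ----
  1101  (13)
The nim-sum is 13 ≠ 0, so this is an N-position: the player to move can win; Amy has a winning move.

Amy wins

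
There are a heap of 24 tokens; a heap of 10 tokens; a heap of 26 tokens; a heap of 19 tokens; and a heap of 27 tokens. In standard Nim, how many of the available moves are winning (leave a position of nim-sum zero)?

Compute the nim-sum pairwise:
24 ⊕ 10 = 18
18 ⊕ 26 = 8
8 ⊕ 19 = 27
27 ⊕ 27 = 0
The nim-sum is already 0, so every move leaves a nonzero nim-sum — there are no winning moves.

0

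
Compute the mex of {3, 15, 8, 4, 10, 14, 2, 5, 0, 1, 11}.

6

The values 0, 1, 2, 3, 4, 5 are all present; 6 is the first non-negative integer missing from the set.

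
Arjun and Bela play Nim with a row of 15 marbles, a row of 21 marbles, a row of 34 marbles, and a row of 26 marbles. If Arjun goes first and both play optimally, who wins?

Arjun wins

Bitwise XOR of the heap sizes:
  001111  (15)
  010101  (21)
  100010  (34)
  011010  (26)
  ------
  100010  (34)
The nim-sum is 34 ≠ 0, so this is an N-position: the player to move can win; Arjun has a winning move.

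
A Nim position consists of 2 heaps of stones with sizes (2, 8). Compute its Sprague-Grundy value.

Compute the nim-sum pairwise:
2 ⊕ 8 = 10

10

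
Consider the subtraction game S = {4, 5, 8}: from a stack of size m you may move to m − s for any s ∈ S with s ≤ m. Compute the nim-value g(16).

1

Grundy values for subtraction set {4, 5, 8}:
k:     0  1  2  3  4  5  6  7  8  9 10 11 12 13 14 15 16
g(k):  0  0  0  0  1  1  1  1  2  2  2  2  0  0  0  0  1
So g(16) = 1.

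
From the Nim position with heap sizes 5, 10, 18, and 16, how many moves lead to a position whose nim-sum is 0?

Nim-sum: 5 XOR 10 XOR 18 XOR 16 = 13.
The overall nim-sum is X = 13. A heap of size p has a winning move iff p XOR X < p (reduce it to p XOR X).
  5: 5 XOR 13 = 8 ≥ 5 — no move.
  10: 10 XOR 13 = 7 < 10 — winning move (to 7).
  18: 18 XOR 13 = 31 ≥ 18 — no move.
  16: 16 XOR 13 = 29 ≥ 16 — no move.
That gives 1 winning move.

1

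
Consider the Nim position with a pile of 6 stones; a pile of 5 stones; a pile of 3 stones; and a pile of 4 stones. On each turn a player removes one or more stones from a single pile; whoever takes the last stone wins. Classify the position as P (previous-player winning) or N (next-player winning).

Nim-sum: 6 ⊕ 5 ⊕ 3 ⊕ 4 = 4.
The nim-sum is 4 ≠ 0, so this is an N-position: the player to move can win.

N-position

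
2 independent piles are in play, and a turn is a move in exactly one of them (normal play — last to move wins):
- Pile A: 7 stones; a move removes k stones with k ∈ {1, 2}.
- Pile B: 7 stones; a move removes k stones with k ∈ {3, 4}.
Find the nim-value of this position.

Grundy values for pile A (subtraction set {1, 2}):
g(0) = mex{} = 0
g(1) = mex{0} = 1
g(2) = mex{0,1} = 2
g(3) = mex{1,2} = 0
g(4) = mex{0,2} = 1
g(5) = mex{0,1} = 2
g(6) = mex{1,2} = 0
g(7) = mex{0,2} = 1
So g(7) = 1.
For pile B, compute g(0), g(1), … with moves {3, 4}:
g(0) = mex{} = 0
g(1) = mex{} = 0
g(2) = mex{} = 0
g(3) = mex{0} = 1
g(4) = mex{0} = 1
g(5) = mex{0} = 1
g(6) = mex{0,1} = 2
g(7) = mex{1} = 0
So g(7) = 0.
By the Sprague-Grundy theorem, the Grundy value of a sum of independent games is the XOR of the component values.
Combined value = 1 XOR 0 = 1.

1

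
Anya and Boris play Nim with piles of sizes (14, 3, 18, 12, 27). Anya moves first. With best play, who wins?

Anya wins

Nim-sum: 14 ^ 3 ^ 18 ^ 12 ^ 27 = 8.
The nim-sum is 8 ≠ 0, so this is an N-position: the player to move can win; Anya has a winning move.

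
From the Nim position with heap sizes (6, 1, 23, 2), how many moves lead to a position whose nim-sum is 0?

Nim-sum: 6 XOR 1 XOR 23 XOR 2 = 18.
The overall nim-sum is X = 18. A heap of size p has a winning move iff p XOR X < p (reduce it to p XOR X).
  6: 6 XOR 18 = 20 ≥ 6 — no move.
  1: 1 XOR 18 = 19 ≥ 1 — no move.
  23: 23 XOR 18 = 5 < 23 — winning move (to 5).
  2: 2 XOR 18 = 16 ≥ 2 — no move.
That gives 1 winning move.

1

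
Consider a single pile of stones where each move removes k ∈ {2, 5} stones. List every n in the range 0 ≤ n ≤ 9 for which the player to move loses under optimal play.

0, 1, 4, 7, 8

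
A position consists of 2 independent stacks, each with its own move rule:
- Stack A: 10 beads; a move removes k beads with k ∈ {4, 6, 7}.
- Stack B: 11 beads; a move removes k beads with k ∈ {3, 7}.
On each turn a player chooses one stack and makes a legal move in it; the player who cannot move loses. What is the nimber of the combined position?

2

Grundy values for stack A (subtraction set {4, 6, 7}):
g(0) = mex{} = 0
g(1) = mex{} = 0
g(2) = mex{} = 0
g(3) = mex{} = 0
g(4) = mex{0} = 1
g(5) = mex{0} = 1
g(6) = mex{0} = 1
g(7) = mex{0} = 1
g(8) = mex{0,1} = 2
g(9) = mex{0,1} = 2
g(10) = mex{0,1} = 2
So g(10) = 2.
Grundy values for stack B (subtraction set {3, 7}):
k:     0  1  2  3  4  5  6  7  8  9 10 11
g(k):  0  0  0  1  1  1  0  2  2  1  0  0
So g(11) = 0.
The value of a disjunctive sum is the nim-sum of the parts.
Combined value = 2 ⊕ 0 = 2.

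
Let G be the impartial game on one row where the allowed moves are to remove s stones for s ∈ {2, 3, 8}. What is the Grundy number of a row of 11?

0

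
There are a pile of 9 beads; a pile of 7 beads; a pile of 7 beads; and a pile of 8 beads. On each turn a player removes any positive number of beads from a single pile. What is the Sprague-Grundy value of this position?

Compute the nim-sum pairwise:
9 ^ 7 = 14
14 ^ 7 = 9
9 ^ 8 = 1

1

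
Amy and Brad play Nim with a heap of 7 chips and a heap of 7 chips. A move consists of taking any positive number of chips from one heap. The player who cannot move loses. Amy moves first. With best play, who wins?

Brad wins

In binary:
  111  (7)
  111  (7)
  ---
  000  (0)
The nim-sum is 0, so this is a P-position: the player to move is in a losing position under optimal play; Amy is about to move from it and so loses — Brad wins.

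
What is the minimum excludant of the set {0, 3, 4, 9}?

0 is in the set but 1 is not, so the mex is 1.

1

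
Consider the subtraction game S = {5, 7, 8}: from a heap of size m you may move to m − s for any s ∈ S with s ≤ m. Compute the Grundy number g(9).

1

Build the Grundy sequence with g(k) = mex{g(k−s) : s ∈ {5, 7, 8}, s ≤ k}:
g(0) = mex{} = 0
g(1) = mex{} = 0
g(2) = mex{} = 0
g(3) = mex{} = 0
g(4) = mex{} = 0
g(5) = mex{0} = 1
g(6) = mex{0} = 1
g(7) = mex{0} = 1
g(8) = mex{0} = 1
g(9) = mex{0} = 1
So g(9) = 1.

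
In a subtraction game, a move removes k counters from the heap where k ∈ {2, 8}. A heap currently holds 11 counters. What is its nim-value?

Grundy values for subtraction set {2, 8}:
k:     0  1  2  3  4  5  6  7  8  9 10 11
g(k):  0  0  1  1  0  0  1  1  2  2  0  0
So g(11) = 0.

0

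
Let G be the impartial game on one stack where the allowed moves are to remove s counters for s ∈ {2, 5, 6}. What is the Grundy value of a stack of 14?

Compute g(0), g(1), … for moves {2, 5, 6}:
g(0) = mex{} = 0
g(1) = mex{} = 0
g(2) = mex{0} = 1
g(3) = mex{0} = 1
g(4) = mex{1} = 0
g(5) = mex{0,1} = 2
g(6) = mex{0} = 1
g(7) = mex{0,1,2} = 3
g(8) = mex{1} = 0
g(9) = mex{0,1,3} = 2
g(10) = mex{0,2} = 1
g(11) = mex{1,2} = 0
g(12) = mex{1,3} = 0
g(13) = mex{0,3} = 1
g(14) = mex{0,2} = 1
So g(14) = 1.

1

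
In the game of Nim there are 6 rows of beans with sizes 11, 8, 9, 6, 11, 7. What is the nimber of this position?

0

Compute the nim-sum pairwise:
11 ^ 8 = 3
3 ^ 9 = 10
10 ^ 6 = 12
12 ^ 11 = 7
7 ^ 7 = 0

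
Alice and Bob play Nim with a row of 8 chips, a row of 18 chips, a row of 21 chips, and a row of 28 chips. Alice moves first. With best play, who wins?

Compute the nim-sum pairwise:
8 ⊕ 18 = 26
26 ⊕ 21 = 15
15 ⊕ 28 = 19
The nim-sum is 19 ≠ 0, so this is an N-position: the player to move can win; Alice has a winning move.

Alice wins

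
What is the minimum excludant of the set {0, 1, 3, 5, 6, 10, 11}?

The values 0, 1 are all present; 2 is the first non-negative integer missing from the set.

2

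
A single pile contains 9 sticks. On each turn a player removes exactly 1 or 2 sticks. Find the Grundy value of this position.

0

Grundy values for subtraction set {1, 2}:
g(0) = mex{} = 0
g(1) = mex{0} = 1
g(2) = mex{0,1} = 2
g(3) = mex{1,2} = 0
g(4) = mex{0,2} = 1
g(5) = mex{0,1} = 2
g(6) = mex{1,2} = 0
g(7) = mex{0,2} = 1
g(8) = mex{0,1} = 2
g(9) = mex{1,2} = 0
So g(9) = 0.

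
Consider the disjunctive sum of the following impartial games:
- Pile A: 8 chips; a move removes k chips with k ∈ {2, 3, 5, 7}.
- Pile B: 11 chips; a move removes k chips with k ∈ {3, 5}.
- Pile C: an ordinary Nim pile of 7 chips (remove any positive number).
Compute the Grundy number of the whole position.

For pile A, compute g(0), g(1), … with moves {2, 3, 5, 7}:
g(0) = mex{} = 0
g(1) = mex{} = 0
g(2) = mex{0} = 1
g(3) = mex{0} = 1
g(4) = mex{0,1} = 2
g(5) = mex{0,1} = 2
g(6) = mex{0,1,2} = 3
g(7) = mex{0,1,2} = 3
g(8) = mex{0,1,2,3} = 4
So g(8) = 4.
Grundy values for pile B (subtraction set {3, 5}):
k:     0  1  2  3  4  5  6  7  8  9 10 11
g(k):  0  0  0  1  1  1  2  2  0  0  0  1
So g(11) = 1.
Pile C is a plain Nim pile of size 7, so its Grundy value is 7.
The value of a disjunctive sum is the nim-sum of the parts.
Combined value = 4 ⊕ 1 ⊕ 7 = 2.

2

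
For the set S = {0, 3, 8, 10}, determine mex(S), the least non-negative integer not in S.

1

0 is in the set but 1 is not, so the mex is 1.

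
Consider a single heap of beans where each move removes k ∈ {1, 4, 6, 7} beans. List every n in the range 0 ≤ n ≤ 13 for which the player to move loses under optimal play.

0, 2, 5, 10, 13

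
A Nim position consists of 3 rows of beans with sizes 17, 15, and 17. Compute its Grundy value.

Compute the nim-sum pairwise:
17 ^ 15 = 30
30 ^ 17 = 15

15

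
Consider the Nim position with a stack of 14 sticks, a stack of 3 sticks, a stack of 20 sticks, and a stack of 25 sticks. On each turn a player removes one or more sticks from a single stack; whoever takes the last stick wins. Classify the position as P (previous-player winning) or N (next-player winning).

P-position

Compute the nim-sum pairwise:
14 ^ 3 = 13
13 ^ 20 = 25
25 ^ 25 = 0
The nim-sum is 0, so this is a P-position: the player to move is in a losing position under optimal play.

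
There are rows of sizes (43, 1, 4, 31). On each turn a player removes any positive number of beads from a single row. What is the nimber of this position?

49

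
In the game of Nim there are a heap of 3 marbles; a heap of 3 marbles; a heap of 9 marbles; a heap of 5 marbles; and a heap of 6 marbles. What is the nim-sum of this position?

10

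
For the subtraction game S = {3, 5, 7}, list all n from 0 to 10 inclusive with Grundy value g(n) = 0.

0, 1, 2, 10

Build the Grundy sequence with g(k) = mex{g(k−s) : s ∈ {3, 5, 7}, s ≤ k}:
g(0) = mex{} = 0
g(1) = mex{} = 0
g(2) = mex{} = 0
g(3) = mex{0} = 1
g(4) = mex{0} = 1
g(5) = mex{0} = 1
g(6) = mex{0,1} = 2
g(7) = mex{0,1} = 2
g(8) = mex{0,1} = 2
g(9) = mex{0,1,2} = 3
g(10) = mex{1,2} = 0
The P-positions (g = 0) in 0..10 are 0, 1, 2, 10.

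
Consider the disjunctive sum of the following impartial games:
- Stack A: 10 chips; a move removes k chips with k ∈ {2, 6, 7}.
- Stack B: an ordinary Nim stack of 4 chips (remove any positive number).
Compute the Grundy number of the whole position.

For stack A, compute g(0), g(1), … with moves {2, 6, 7}:
g(0) = mex{} = 0
g(1) = mex{} = 0
g(2) = mex{0} = 1
g(3) = mex{0} = 1
g(4) = mex{1} = 0
g(5) = mex{1} = 0
g(6) = mex{0} = 1
g(7) = mex{0} = 1
g(8) = mex{0,1} = 2
g(9) = mex{1} = 0
g(10) = mex{0,1,2} = 3
So g(10) = 3.
Stack B is a plain Nim stack of size 4, so its Grundy value is 4.
The value of a disjunctive sum is the nim-sum of the parts.
Combined value = 3 ⊕ 4 = 7.

7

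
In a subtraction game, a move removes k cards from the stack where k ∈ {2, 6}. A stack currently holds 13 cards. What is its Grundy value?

Build the Grundy sequence with g(k) = mex{g(k−s) : s ∈ {2, 6}, s ≤ k}:
g(0) = mex{} = 0
g(1) = mex{} = 0
g(2) = mex{0} = 1
g(3) = mex{0} = 1
g(4) = mex{1} = 0
g(5) = mex{1} = 0
g(6) = mex{0} = 1
g(7) = mex{0} = 1
g(8) = mex{1} = 0
g(9) = mex{1} = 0
g(10) = mex{0} = 1
g(11) = mex{0} = 1
g(12) = mex{1} = 0
g(13) = mex{1} = 0
So g(13) = 0.

0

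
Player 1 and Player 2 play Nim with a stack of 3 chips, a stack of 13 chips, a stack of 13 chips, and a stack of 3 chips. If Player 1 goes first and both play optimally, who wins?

Player 2 wins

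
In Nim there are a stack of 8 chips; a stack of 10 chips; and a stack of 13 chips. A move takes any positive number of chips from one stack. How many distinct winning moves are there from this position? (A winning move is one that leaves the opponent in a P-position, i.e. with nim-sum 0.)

Bitwise XOR of the heap sizes:
  1000  (8)
  1010  (10)
  1101  (13)
  ----
  1111  (15)
The overall nim-sum is X = 15. A stack of size p has a winning move iff p XOR X < p (reduce it to p XOR X).
  8: 8 XOR 15 = 7 < 8 — winning move (to 7).
  10: 10 XOR 15 = 5 < 10 — winning move (to 5).
  13: 13 XOR 15 = 2 < 13 — winning move (to 2).
That gives 3 winning moves.

3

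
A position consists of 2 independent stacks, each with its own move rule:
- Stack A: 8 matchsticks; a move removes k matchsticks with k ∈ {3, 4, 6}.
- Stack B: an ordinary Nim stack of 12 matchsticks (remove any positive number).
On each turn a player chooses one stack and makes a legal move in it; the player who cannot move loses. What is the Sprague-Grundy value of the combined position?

For stack A, compute g(0), g(1), … with moves {3, 4, 6}:
k:     0  1  2  3  4  5  6  7  8
g(k):  0  0  0  1  1  1  2  2  2
So g(8) = 2.
Stack B is a plain Nim stack of size 12, so its Grundy value is 12.
The value of a disjunctive sum is the nim-sum of the parts.
Combined value = 2 XOR 12 = 14.

14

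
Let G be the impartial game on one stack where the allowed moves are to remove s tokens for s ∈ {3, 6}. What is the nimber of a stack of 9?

0

Build the Grundy sequence with g(k) = mex{g(k−s) : s ∈ {3, 6}, s ≤ k}:
g(0) = mex{} = 0
g(1) = mex{} = 0
g(2) = mex{} = 0
g(3) = mex{0} = 1
g(4) = mex{0} = 1
g(5) = mex{0} = 1
g(6) = mex{0,1} = 2
g(7) = mex{0,1} = 2
g(8) = mex{0,1} = 2
g(9) = mex{1,2} = 0
So g(9) = 0.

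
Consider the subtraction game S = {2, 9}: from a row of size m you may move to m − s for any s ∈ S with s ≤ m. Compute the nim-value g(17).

Grundy values for subtraction set {2, 9}:
k:     0  1  2  3  4  5  6  7  8  9 10 11 12 13 14 15 16 17
g(k):  0  0  1  1  0  0  1  1  0  2  1  0  0  1  1  0  0  1
So g(17) = 1.

1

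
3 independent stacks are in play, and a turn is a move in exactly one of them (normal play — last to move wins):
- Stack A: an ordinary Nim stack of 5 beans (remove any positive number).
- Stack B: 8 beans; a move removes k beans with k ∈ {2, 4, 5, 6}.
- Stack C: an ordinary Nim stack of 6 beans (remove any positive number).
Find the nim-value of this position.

3

Stack A is a plain Nim stack of size 5, so its Grundy value is 5.
Grundy values for stack B (subtraction set {2, 4, 5, 6}):
g(0) = mex{} = 0
g(1) = mex{} = 0
g(2) = mex{0} = 1
g(3) = mex{0} = 1
g(4) = mex{0,1} = 2
g(5) = mex{0,1} = 2
g(6) = mex{0,1,2} = 3
g(7) = mex{0,1,2} = 3
g(8) = mex{1,2,3} = 0
So g(8) = 0.
Stack C is a plain Nim stack of size 6, so its Grundy value is 6.
The value of a disjunctive sum is the nim-sum of the parts.
Combined value = 5 ⊕ 0 ⊕ 6 = 3.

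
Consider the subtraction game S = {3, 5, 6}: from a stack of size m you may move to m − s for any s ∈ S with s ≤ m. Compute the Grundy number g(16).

Compute g(0), g(1), … for moves {3, 5, 6}:
k:     0  1  2  3  4  5  6  7  8  9 10 11 12 13 14 15 16
g(k):  0  0  0  1  1  1  2  2  2  0  0  0  1  1  1  2  2
So g(16) = 2.

2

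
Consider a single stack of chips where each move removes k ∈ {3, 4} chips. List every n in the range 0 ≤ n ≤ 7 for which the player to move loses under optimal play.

0, 1, 2, 7

Compute g(0), g(1), … for moves {3, 4}:
g(0) = mex{} = 0
g(1) = mex{} = 0
g(2) = mex{} = 0
g(3) = mex{0} = 1
g(4) = mex{0} = 1
g(5) = mex{0} = 1
g(6) = mex{0,1} = 2
g(7) = mex{1} = 0
The P-positions (g = 0) in 0..7 are 0, 1, 2, 7.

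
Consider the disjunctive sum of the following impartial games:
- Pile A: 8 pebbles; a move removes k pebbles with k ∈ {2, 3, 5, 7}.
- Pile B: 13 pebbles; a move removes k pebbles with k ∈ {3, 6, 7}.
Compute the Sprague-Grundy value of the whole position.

5

For pile A, compute g(0), g(1), … with moves {2, 3, 5, 7}:
k:     0  1  2  3  4  5  6  7  8
g(k):  0  0  1  1  2  2  3  3  4
So g(8) = 4.
For pile B, compute g(0), g(1), … with moves {3, 6, 7}:
g(0) = mex{} = 0
g(1) = mex{} = 0
g(2) = mex{} = 0
g(3) = mex{0} = 1
g(4) = mex{0} = 1
g(5) = mex{0} = 1
g(6) = mex{0,1} = 2
g(7) = mex{0,1} = 2
g(8) = mex{0,1} = 2
g(9) = mex{0,1,2} = 3
g(10) = mex{1,2} = 0
g(11) = mex{1,2} = 0
g(12) = mex{1,2,3} = 0
g(13) = mex{0,2} = 1
So g(13) = 1.
The value of a disjunctive sum is the nim-sum of the parts.
Combined value = 4 ⊕ 1 = 5.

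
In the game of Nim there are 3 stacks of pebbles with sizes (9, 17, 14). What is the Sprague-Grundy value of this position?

22

In binary:
  01001  (9)
  10001  (17)
  01110  (14)
  -----
  10110  (22)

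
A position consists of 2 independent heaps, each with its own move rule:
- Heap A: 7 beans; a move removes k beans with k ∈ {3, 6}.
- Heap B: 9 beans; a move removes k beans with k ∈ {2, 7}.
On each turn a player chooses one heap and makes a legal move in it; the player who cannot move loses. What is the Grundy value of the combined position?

For heap A, compute g(0), g(1), … with moves {3, 6}:
g(0) = mex{} = 0
g(1) = mex{} = 0
g(2) = mex{} = 0
g(3) = mex{0} = 1
g(4) = mex{0} = 1
g(5) = mex{0} = 1
g(6) = mex{0,1} = 2
g(7) = mex{0,1} = 2
So g(7) = 2.
For heap B, compute g(0), g(1), … with moves {2, 7}:
k:     0  1  2  3  4  5  6  7  8  9
g(k):  0  0  1  1  0  0  1  1  2  0
So g(9) = 0.
The value of a disjunctive sum is the nim-sum of the parts.
Combined value = 2 ⊕ 0 = 2.

2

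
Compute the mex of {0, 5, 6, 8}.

1

0 is in the set but 1 is not, so the mex is 1.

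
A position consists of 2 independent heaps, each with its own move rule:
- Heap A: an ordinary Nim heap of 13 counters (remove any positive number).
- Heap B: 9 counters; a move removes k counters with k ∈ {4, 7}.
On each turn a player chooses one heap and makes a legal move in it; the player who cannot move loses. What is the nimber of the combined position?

Heap A is a plain Nim heap of size 13, so its Grundy value is 13.
For heap B, compute g(0), g(1), … with moves {4, 7}:
k:     0  1  2  3  4  5  6  7  8  9
g(k):  0  0  0  0  1  1  1  1  2  2
So g(9) = 2.
By the Sprague-Grundy theorem, the Grundy value of a sum of independent games is the XOR of the component values.
Combined value = 13 XOR 2 = 15.

15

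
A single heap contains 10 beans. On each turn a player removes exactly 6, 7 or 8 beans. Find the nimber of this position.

Build the Grundy sequence with g(k) = mex{g(k−s) : s ∈ {6, 7, 8}, s ≤ k}:
k:     0  1  2  3  4  5  6  7  8  9 10
g(k):  0  0  0  0  0  0  1  1  1  1  1
So g(10) = 1.

1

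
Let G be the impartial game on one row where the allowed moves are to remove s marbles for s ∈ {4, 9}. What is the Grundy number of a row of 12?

1

Compute g(0), g(1), … for moves {4, 9}:
g(0) = mex{} = 0
g(1) = mex{} = 0
g(2) = mex{} = 0
g(3) = mex{} = 0
g(4) = mex{0} = 1
g(5) = mex{0} = 1
g(6) = mex{0} = 1
g(7) = mex{0} = 1
g(8) = mex{1} = 0
g(9) = mex{0,1} = 2
g(10) = mex{0,1} = 2
g(11) = mex{0,1} = 2
g(12) = mex{0} = 1
So g(12) = 1.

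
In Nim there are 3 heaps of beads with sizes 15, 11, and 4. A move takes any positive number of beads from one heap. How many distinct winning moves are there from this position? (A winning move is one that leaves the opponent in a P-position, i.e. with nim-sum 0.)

Nim-sum: 15 ⊕ 11 ⊕ 4 = 0.
The nim-sum is already 0, so every move leaves a nonzero nim-sum — there are no winning moves.

0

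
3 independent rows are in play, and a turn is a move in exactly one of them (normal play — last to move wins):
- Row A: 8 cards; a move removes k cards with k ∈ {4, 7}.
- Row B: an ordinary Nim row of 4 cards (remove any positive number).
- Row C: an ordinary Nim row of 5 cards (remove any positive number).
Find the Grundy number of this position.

Build the Grundy sequence for row A with g(k) = mex{g(k−s) : s ∈ {4, 7}, s ≤ k}:
g(0) = mex{} = 0
g(1) = mex{} = 0
g(2) = mex{} = 0
g(3) = mex{} = 0
g(4) = mex{0} = 1
g(5) = mex{0} = 1
g(6) = mex{0} = 1
g(7) = mex{0} = 1
g(8) = mex{0,1} = 2
So g(8) = 2.
Row B is a plain Nim row of size 4, so its Grundy value is 4.
Row C is a plain Nim row of size 5, so its Grundy value is 5.
The value of a disjunctive sum is the nim-sum of the parts.
Combined value = 2 ⊕ 4 ⊕ 5 = 3.

3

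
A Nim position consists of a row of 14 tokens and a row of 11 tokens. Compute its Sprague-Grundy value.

Compute the nim-sum pairwise:
14 XOR 11 = 5

5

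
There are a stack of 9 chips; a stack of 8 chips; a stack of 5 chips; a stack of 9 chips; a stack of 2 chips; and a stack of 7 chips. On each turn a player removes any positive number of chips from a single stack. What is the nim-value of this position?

8

Compute the nim-sum pairwise:
9 ^ 8 = 1
1 ^ 5 = 4
4 ^ 9 = 13
13 ^ 2 = 15
15 ^ 7 = 8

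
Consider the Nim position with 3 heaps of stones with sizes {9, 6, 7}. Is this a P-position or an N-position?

N-position

Compute the nim-sum pairwise:
9 ⊕ 6 = 15
15 ⊕ 7 = 8
The nim-sum is 8 ≠ 0, so this is an N-position: the player to move can win.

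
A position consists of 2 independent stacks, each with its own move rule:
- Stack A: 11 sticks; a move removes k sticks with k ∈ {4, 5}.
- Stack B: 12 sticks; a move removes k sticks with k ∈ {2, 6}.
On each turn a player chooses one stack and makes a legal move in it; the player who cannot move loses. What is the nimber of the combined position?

For stack A, compute g(0), g(1), … with moves {4, 5}:
g(0) = mex{} = 0
g(1) = mex{} = 0
g(2) = mex{} = 0
g(3) = mex{} = 0
g(4) = mex{0} = 1
g(5) = mex{0} = 1
g(6) = mex{0} = 1
g(7) = mex{0} = 1
g(8) = mex{0,1} = 2
g(9) = mex{1} = 0
g(10) = mex{1} = 0
g(11) = mex{1} = 0
So g(11) = 0.
Build the Grundy sequence for stack B with g(k) = mex{g(k−s) : s ∈ {2, 6}, s ≤ k}:
k:     0  1  2  3  4  5  6  7  8  9 10 11 12
g(k):  0  0  1  1  0  0  1  1  0  0  1  1  0
So g(12) = 0.
By the Sprague-Grundy theorem, the Grundy value of a sum of independent games is the XOR of the component values.
Combined value = 0 ⊕ 0 = 0.

0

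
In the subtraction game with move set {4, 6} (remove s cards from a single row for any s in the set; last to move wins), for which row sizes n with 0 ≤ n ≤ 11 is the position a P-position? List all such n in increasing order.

0, 1, 2, 3, 10, 11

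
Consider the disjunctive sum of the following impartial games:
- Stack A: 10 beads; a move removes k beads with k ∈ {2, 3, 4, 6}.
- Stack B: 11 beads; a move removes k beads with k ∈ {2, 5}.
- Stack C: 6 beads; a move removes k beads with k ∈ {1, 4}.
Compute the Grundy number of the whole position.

Grundy values for stack A (subtraction set {2, 3, 4, 6}):
k:     0  1  2  3  4  5  6  7  8  9 10
g(k):  0  0  1  1  2  2  3  3  0  0  1
So g(10) = 1.
Grundy values for stack B (subtraction set {2, 5}):
g(0) = mex{} = 0
g(1) = mex{} = 0
g(2) = mex{0} = 1
g(3) = mex{0} = 1
g(4) = mex{1} = 0
g(5) = mex{0,1} = 2
g(6) = mex{0} = 1
g(7) = mex{1,2} = 0
g(8) = mex{1} = 0
g(9) = mex{0} = 1
g(10) = mex{0,2} = 1
g(11) = mex{1} = 0
So g(11) = 0.
Grundy values for stack C (subtraction set {1, 4}):
g(0) = mex{} = 0
g(1) = mex{0} = 1
g(2) = mex{1} = 0
g(3) = mex{0} = 1
g(4) = mex{0,1} = 2
g(5) = mex{1,2} = 0
g(6) = mex{0} = 1
So g(6) = 1.
The value of a disjunctive sum is the nim-sum of the parts.
Combined value = 1 XOR 0 XOR 1 = 0.

0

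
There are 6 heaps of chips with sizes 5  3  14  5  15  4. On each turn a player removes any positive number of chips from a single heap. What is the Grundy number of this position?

6

Compute the nim-sum pairwise:
5 XOR 3 = 6
6 XOR 14 = 8
8 XOR 5 = 13
13 XOR 15 = 2
2 XOR 4 = 6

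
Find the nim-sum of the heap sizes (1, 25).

24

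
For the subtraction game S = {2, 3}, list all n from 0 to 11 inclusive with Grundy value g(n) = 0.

0, 1, 5, 6, 10, 11

Compute g(0), g(1), … for moves {2, 3}:
g(0) = mex{} = 0
g(1) = mex{} = 0
g(2) = mex{0} = 1
g(3) = mex{0} = 1
g(4) = mex{0,1} = 2
g(5) = mex{1} = 0
g(6) = mex{1,2} = 0
g(7) = mex{0,2} = 1
g(8) = mex{0} = 1
g(9) = mex{0,1} = 2
g(10) = mex{1} = 0
g(11) = mex{1,2} = 0
The P-positions (g = 0) in 0..11 are 0, 1, 5, 6, 10, 11.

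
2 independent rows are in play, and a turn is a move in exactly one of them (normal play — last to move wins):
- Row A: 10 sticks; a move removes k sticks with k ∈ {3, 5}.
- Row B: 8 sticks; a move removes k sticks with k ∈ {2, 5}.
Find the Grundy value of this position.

0

Grundy values for row A (subtraction set {3, 5}):
k:     0  1  2  3  4  5  6  7  8  9 10
g(k):  0  0  0  1  1  1  2  2  0  0  0
So g(10) = 0.
For row B, compute g(0), g(1), … with moves {2, 5}:
k:     0  1  2  3  4  5  6  7  8
g(k):  0  0  1  1  0  2  1  0  0
So g(8) = 0.
The value of a disjunctive sum is the nim-sum of the parts.
Combined value = 0 ⊕ 0 = 0.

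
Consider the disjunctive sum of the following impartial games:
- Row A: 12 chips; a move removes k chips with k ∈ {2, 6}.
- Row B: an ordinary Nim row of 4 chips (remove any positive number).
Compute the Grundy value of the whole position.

4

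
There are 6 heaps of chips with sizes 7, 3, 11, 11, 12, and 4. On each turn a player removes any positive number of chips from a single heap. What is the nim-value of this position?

Compute the nim-sum pairwise:
7 XOR 3 = 4
4 XOR 11 = 15
15 XOR 11 = 4
4 XOR 12 = 8
8 XOR 4 = 12

12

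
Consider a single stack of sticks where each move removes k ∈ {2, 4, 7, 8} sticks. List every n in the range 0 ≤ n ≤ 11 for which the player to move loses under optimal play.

0, 1, 6, 11

Build the Grundy sequence with g(k) = mex{g(k−s) : s ∈ {2, 4, 7, 8}, s ≤ k}:
k:     0  1  2  3  4  5  6  7  8  9 10 11
g(k):  0  0  1  1  2  2  0  3  1  4  2  0
The P-positions (g = 0) in 0..11 are 0, 1, 6, 11.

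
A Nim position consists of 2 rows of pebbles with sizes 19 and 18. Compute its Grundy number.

Nim-sum: 19 XOR 18 = 1.

1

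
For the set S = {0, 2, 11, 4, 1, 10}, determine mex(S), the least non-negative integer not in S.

3

The values 0, 1, 2 are all present; 3 is the first non-negative integer missing from the set.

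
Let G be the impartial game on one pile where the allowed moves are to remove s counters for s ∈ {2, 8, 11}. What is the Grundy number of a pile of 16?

1

Compute g(0), g(1), … for moves {2, 8, 11}:
k:     0  1  2  3  4  5  6  7  8  9 10 11 12 13 14 15 16
g(k):  0  0  1  1  0  0  1  1  2  2  0  3  1  2  0  3  1
So g(16) = 1.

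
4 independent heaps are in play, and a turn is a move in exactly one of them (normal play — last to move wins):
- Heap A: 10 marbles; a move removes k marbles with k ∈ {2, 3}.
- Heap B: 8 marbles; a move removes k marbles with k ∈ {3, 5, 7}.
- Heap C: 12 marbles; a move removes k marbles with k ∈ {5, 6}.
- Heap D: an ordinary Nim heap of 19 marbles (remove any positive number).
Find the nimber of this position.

Grundy values for heap A (subtraction set {2, 3}):
k:     0  1  2  3  4  5  6  7  8  9 10
g(k):  0  0  1  1  2  0  0  1  1  2  0
So g(10) = 0.
Grundy values for heap B (subtraction set {3, 5, 7}):
k:     0  1  2  3  4  5  6  7  8
g(k):  0  0  0  1  1  1  2  2  2
So g(8) = 2.
Build the Grundy sequence for heap C with g(k) = mex{g(k−s) : s ∈ {5, 6}, s ≤ k}:
g(0) = mex{} = 0
g(1) = mex{} = 0
g(2) = mex{} = 0
g(3) = mex{} = 0
g(4) = mex{} = 0
g(5) = mex{0} = 1
g(6) = mex{0} = 1
g(7) = mex{0} = 1
g(8) = mex{0} = 1
g(9) = mex{0} = 1
g(10) = mex{0,1} = 2
g(11) = mex{1} = 0
g(12) = mex{1} = 0
So g(12) = 0.
Heap D is a plain Nim heap of size 19, so its Grundy value is 19.
The value of a disjunctive sum is the nim-sum of the parts.
Combined value = 0 ⊕ 2 ⊕ 0 ⊕ 19 = 17.

17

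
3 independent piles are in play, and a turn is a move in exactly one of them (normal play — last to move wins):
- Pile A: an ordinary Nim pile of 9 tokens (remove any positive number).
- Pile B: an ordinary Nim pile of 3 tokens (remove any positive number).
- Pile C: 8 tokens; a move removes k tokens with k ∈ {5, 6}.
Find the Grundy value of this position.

11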